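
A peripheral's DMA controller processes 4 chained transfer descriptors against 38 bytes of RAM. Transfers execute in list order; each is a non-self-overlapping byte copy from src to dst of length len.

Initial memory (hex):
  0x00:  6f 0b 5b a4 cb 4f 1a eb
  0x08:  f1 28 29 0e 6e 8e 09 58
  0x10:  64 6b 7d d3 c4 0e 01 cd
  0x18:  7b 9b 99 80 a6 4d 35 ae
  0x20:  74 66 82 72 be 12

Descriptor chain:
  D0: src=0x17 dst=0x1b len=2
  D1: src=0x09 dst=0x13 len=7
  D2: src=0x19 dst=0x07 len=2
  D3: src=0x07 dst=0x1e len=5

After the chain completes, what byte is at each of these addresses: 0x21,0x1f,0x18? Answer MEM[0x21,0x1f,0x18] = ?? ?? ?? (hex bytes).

D0: mem[0x1b..0x1c] <- [cd 7b]
D1: mem[0x13..0x19] <- [28 29 0e 6e 8e 09 58]
D2: mem[0x07..0x08] <- [58 99]
D3: mem[0x1e..0x22] <- [58 99 28 29 0e]
query mem[0x21]=0x29, mem[0x1f]=0x99, mem[0x18]=0x09

MEM[0x21,0x1f,0x18] = 29 99 09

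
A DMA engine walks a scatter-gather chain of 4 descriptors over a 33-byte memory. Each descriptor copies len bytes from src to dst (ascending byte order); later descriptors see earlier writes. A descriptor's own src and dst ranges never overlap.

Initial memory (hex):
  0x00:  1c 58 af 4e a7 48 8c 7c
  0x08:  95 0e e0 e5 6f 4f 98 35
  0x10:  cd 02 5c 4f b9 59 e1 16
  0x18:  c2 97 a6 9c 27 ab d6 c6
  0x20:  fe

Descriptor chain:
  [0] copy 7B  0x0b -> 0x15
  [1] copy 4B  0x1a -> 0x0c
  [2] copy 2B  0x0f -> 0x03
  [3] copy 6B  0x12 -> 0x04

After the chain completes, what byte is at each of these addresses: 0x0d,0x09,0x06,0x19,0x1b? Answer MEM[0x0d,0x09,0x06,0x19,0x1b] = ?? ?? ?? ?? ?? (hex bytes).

#0 dst[0x15+7] := {0xe5,0x6f,0x4f,0x98,0x35,0xcd,0x02}
#1 dst[0x0c+4] := {0xcd,0x02,0x27,0xab}
#2 dst[0x03+2] := {0xab,0xcd}
#3 dst[0x04+6] := {0x5c,0x4f,0xb9,0xe5,0x6f,0x4f}
query mem[0x0d]=0x02, mem[0x09]=0x4f, mem[0x06]=0xb9, mem[0x19]=0x35, mem[0x1b]=0x02

MEM[0x0d,0x09,0x06,0x19,0x1b] = 02 4f b9 35 02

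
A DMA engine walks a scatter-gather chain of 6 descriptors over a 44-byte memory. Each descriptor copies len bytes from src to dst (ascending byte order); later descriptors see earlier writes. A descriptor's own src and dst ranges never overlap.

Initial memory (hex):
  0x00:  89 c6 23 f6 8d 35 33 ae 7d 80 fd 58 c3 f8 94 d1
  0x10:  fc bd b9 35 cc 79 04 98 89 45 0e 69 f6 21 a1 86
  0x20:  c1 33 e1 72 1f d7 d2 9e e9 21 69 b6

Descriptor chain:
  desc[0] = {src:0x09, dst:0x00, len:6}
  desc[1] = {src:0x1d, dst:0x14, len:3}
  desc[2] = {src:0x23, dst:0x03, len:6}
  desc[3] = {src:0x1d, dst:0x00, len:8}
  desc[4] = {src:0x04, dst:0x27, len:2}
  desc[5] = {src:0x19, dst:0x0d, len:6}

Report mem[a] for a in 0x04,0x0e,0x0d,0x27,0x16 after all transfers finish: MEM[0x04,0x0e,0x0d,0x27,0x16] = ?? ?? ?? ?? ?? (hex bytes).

D0: mem[0x00..0x05] <- [80 fd 58 c3 f8 94]
D1: mem[0x14..0x16] <- [21 a1 86]
D2: mem[0x03..0x08] <- [72 1f d7 d2 9e e9]
D3: mem[0x00..0x07] <- [21 a1 86 c1 33 e1 72 1f]
D4: mem[0x27..0x28] <- [33 e1]
D5: mem[0x0d..0x12] <- [45 0e 69 f6 21 a1]
query mem[0x04]=0x33, mem[0x0e]=0x0e, mem[0x0d]=0x45, mem[0x27]=0x33, mem[0x16]=0x86

MEM[0x04,0x0e,0x0d,0x27,0x16] = 33 0e 45 33 86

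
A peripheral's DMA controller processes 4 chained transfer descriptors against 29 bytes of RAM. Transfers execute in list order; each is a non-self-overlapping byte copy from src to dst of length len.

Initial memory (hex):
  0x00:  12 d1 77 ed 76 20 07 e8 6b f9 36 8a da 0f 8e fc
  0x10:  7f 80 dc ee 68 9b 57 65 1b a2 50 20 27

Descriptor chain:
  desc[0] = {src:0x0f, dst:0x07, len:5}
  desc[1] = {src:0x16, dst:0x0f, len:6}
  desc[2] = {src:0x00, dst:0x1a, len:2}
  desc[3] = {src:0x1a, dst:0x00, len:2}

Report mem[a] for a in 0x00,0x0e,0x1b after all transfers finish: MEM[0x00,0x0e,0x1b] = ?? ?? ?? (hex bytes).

D0: mem[0x07..0x0b] <- [fc 7f 80 dc ee]
D1: mem[0x0f..0x14] <- [57 65 1b a2 50 20]
D2: mem[0x1a..0x1b] <- [12 d1]
D3: mem[0x00..0x01] <- [12 d1]
query mem[0x00]=0x12, mem[0x0e]=0x8e, mem[0x1b]=0xd1

MEM[0x00,0x0e,0x1b] = 12 8e d1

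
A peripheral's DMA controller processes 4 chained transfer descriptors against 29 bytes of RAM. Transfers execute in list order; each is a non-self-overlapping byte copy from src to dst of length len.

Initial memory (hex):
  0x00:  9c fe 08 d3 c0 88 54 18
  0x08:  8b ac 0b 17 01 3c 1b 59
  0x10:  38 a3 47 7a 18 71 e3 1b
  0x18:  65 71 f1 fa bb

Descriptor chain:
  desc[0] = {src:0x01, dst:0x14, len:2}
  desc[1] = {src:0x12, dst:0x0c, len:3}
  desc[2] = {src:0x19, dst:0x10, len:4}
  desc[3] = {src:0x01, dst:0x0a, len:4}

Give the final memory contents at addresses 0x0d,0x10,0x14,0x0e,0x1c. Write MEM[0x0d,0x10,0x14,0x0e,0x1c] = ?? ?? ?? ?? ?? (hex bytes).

MEM[0x0d,0x10,0x14,0x0e,0x1c] = c0 71 fe fe bb

D0: mem[0x14..0x15] <- [fe 08]
D1: mem[0x0c..0x0e] <- [47 7a fe]
D2: mem[0x10..0x13] <- [71 f1 fa bb]
D3: mem[0x0a..0x0d] <- [fe 08 d3 c0]
query mem[0x0d]=0xc0, mem[0x10]=0x71, mem[0x14]=0xfe, mem[0x0e]=0xfe, mem[0x1c]=0xbb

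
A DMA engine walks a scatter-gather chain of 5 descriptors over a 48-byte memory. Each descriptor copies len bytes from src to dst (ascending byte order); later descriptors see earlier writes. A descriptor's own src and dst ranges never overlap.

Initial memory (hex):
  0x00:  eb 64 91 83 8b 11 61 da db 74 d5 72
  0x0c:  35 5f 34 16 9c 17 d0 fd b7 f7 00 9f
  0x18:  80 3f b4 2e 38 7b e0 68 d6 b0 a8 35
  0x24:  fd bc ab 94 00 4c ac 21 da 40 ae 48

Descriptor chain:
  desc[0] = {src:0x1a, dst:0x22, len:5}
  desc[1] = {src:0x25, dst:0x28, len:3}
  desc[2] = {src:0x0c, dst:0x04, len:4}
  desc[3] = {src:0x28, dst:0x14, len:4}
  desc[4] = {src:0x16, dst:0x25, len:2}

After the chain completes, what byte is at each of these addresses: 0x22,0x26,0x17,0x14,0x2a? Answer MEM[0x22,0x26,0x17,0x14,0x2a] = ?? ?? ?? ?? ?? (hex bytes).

MEM[0x22,0x26,0x17,0x14,0x2a] = b4 21 21 7b 94

#0 dst[0x22+5] := {0xb4,0x2e,0x38,0x7b,0xe0}
#1 dst[0x28+3] := {0x7b,0xe0,0x94}
#2 dst[0x04+4] := {0x35,0x5f,0x34,0x16}
#3 dst[0x14+4] := {0x7b,0xe0,0x94,0x21}
#4 dst[0x25+2] := {0x94,0x21}
query mem[0x22]=0xb4, mem[0x26]=0x21, mem[0x17]=0x21, mem[0x14]=0x7b, mem[0x2a]=0x94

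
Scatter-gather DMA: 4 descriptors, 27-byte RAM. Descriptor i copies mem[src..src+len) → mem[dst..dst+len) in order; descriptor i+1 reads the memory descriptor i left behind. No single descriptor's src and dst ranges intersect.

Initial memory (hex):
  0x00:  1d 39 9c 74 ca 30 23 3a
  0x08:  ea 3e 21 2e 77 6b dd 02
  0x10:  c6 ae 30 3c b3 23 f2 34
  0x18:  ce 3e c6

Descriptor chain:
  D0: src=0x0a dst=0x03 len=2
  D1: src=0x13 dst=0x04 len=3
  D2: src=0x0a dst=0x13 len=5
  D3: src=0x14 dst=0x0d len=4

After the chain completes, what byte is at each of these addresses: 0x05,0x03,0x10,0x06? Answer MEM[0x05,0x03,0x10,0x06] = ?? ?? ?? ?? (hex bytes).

D0: mem[0x03..0x04] <- [21 2e]
D1: mem[0x04..0x06] <- [3c b3 23]
D2: mem[0x13..0x17] <- [21 2e 77 6b dd]
D3: mem[0x0d..0x10] <- [2e 77 6b dd]
query mem[0x05]=0xb3, mem[0x03]=0x21, mem[0x10]=0xdd, mem[0x06]=0x23

MEM[0x05,0x03,0x10,0x06] = b3 21 dd 23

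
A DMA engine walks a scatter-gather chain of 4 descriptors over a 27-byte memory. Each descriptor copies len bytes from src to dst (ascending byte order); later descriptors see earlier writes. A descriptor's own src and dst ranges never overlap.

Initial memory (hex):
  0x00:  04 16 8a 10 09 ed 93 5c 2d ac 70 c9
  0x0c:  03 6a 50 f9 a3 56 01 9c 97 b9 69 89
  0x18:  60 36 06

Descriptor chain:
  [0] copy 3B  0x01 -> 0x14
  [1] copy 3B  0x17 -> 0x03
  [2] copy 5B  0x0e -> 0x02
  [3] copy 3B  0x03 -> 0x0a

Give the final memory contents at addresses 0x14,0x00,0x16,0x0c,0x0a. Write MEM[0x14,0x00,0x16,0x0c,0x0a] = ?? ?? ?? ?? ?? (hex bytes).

MEM[0x14,0x00,0x16,0x0c,0x0a] = 16 04 10 56 f9

#0 dst[0x14+3] := {0x16,0x8a,0x10}
#1 dst[0x03+3] := {0x89,0x60,0x36}
#2 dst[0x02+5] := {0x50,0xf9,0xa3,0x56,0x01}
#3 dst[0x0a+3] := {0xf9,0xa3,0x56}
query mem[0x14]=0x16, mem[0x00]=0x04, mem[0x16]=0x10, mem[0x0c]=0x56, mem[0x0a]=0xf9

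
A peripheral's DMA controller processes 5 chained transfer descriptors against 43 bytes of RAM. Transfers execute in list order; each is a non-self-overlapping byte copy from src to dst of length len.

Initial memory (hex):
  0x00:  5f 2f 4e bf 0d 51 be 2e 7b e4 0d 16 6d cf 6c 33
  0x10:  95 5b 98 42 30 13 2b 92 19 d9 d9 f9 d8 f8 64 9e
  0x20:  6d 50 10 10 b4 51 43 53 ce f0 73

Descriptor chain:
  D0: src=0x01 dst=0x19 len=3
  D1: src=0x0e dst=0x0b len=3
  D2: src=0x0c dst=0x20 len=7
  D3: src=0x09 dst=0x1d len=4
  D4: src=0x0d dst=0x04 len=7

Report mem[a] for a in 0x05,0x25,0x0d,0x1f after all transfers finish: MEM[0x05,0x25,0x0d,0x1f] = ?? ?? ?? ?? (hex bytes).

[0] 0x01->0x19 len=3 : 2f 4e bf
[1] 0x0e->0x0b len=3 : 6c 33 95
[2] 0x0c->0x20 len=7 : 33 95 6c 33 95 5b 98
[3] 0x09->0x1d len=4 : e4 0d 6c 33
[4] 0x0d->0x04 len=7 : 95 6c 33 95 5b 98 42
query mem[0x05]=0x6c, mem[0x25]=0x5b, mem[0x0d]=0x95, mem[0x1f]=0x6c

MEM[0x05,0x25,0x0d,0x1f] = 6c 5b 95 6c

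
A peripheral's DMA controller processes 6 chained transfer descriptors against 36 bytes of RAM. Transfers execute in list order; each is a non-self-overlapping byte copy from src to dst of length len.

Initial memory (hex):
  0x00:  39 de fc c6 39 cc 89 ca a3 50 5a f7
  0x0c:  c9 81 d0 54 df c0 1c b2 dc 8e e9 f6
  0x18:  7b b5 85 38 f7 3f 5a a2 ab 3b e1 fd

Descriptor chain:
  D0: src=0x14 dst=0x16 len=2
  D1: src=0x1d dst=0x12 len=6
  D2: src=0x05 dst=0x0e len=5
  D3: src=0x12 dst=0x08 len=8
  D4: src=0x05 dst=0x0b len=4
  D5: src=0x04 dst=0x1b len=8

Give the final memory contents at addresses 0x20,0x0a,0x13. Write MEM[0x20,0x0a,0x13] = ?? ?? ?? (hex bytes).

MEM[0x20,0x0a,0x13] = 5a a2 5a

D0: mem[0x16..0x17] <- [dc 8e]
D1: mem[0x12..0x17] <- [3f 5a a2 ab 3b e1]
D2: mem[0x0e..0x12] <- [cc 89 ca a3 50]
D3: mem[0x08..0x0f] <- [50 5a a2 ab 3b e1 7b b5]
D4: mem[0x0b..0x0e] <- [cc 89 ca 50]
D5: mem[0x1b..0x22] <- [39 cc 89 ca 50 5a a2 cc]
query mem[0x20]=0x5a, mem[0x0a]=0xa2, mem[0x13]=0x5a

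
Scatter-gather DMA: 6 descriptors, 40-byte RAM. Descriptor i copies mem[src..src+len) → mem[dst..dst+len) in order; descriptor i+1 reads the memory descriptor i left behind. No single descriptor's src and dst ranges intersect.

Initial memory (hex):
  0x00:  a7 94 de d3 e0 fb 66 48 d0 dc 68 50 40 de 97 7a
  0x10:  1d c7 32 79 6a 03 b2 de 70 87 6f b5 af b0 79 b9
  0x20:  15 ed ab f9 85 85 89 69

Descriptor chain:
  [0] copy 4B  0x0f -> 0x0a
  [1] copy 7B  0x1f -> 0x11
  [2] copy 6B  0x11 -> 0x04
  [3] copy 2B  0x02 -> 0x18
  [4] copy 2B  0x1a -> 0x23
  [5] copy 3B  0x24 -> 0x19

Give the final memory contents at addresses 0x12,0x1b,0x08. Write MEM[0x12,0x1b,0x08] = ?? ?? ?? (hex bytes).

MEM[0x12,0x1b,0x08] = 15 89 f9

#0 dst[0x0a+4] := {0x7a,0x1d,0xc7,0x32}
#1 dst[0x11+7] := {0xb9,0x15,0xed,0xab,0xf9,0x85,0x85}
#2 dst[0x04+6] := {0xb9,0x15,0xed,0xab,0xf9,0x85}
#3 dst[0x18+2] := {0xde,0xd3}
#4 dst[0x23+2] := {0x6f,0xb5}
#5 dst[0x19+3] := {0xb5,0x85,0x89}
query mem[0x12]=0x15, mem[0x1b]=0x89, mem[0x08]=0xf9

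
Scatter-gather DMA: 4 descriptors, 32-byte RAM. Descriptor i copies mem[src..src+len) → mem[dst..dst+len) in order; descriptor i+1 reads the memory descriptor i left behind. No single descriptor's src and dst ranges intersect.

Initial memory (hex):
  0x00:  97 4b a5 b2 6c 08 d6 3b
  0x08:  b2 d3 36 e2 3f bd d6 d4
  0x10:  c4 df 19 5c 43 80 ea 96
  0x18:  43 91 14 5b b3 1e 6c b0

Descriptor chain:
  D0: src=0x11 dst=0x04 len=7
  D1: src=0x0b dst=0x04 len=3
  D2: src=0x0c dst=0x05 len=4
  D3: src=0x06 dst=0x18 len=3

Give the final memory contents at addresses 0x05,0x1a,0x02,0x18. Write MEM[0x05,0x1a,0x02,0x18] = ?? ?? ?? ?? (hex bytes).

#0 dst[0x04+7] := {0xdf,0x19,0x5c,0x43,0x80,0xea,0x96}
#1 dst[0x04+3] := {0xe2,0x3f,0xbd}
#2 dst[0x05+4] := {0x3f,0xbd,0xd6,0xd4}
#3 dst[0x18+3] := {0xbd,0xd6,0xd4}
query mem[0x05]=0x3f, mem[0x1a]=0xd4, mem[0x02]=0xa5, mem[0x18]=0xbd

MEM[0x05,0x1a,0x02,0x18] = 3f d4 a5 bd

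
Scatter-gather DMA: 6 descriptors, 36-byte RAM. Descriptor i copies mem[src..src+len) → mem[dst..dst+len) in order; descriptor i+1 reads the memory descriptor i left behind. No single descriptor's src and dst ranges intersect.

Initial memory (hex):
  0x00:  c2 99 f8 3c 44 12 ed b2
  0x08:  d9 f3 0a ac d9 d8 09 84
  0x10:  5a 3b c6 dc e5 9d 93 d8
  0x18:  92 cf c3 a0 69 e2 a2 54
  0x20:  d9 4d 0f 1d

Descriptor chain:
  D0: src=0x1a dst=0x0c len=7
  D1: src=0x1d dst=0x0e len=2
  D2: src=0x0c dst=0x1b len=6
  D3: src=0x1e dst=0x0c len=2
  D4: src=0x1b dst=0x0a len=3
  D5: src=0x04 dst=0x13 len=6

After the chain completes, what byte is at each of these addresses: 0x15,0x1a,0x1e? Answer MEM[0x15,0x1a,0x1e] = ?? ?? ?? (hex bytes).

MEM[0x15,0x1a,0x1e] = ed c3 a2

#0 dst[0x0c+7] := {0xc3,0xa0,0x69,0xe2,0xa2,0x54,0xd9}
#1 dst[0x0e+2] := {0xe2,0xa2}
#2 dst[0x1b+6] := {0xc3,0xa0,0xe2,0xa2,0xa2,0x54}
#3 dst[0x0c+2] := {0xa2,0xa2}
#4 dst[0x0a+3] := {0xc3,0xa0,0xe2}
#5 dst[0x13+6] := {0x44,0x12,0xed,0xb2,0xd9,0xf3}
query mem[0x15]=0xed, mem[0x1a]=0xc3, mem[0x1e]=0xa2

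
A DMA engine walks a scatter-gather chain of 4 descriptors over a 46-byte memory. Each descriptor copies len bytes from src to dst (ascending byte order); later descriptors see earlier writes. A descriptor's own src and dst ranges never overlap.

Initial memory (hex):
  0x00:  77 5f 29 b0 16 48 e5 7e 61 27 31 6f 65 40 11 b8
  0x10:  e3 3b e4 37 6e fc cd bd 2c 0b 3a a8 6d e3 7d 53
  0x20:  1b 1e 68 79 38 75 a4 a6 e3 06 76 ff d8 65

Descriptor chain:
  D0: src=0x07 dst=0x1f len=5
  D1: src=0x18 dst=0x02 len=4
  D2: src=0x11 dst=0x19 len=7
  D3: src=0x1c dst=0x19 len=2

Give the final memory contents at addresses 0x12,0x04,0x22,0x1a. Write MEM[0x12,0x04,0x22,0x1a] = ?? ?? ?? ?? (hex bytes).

#0 dst[0x1f+5] := {0x7e,0x61,0x27,0x31,0x6f}
#1 dst[0x02+4] := {0x2c,0x0b,0x3a,0xa8}
#2 dst[0x19+7] := {0x3b,0xe4,0x37,0x6e,0xfc,0xcd,0xbd}
#3 dst[0x19+2] := {0x6e,0xfc}
query mem[0x12]=0xe4, mem[0x04]=0x3a, mem[0x22]=0x31, mem[0x1a]=0xfc

MEM[0x12,0x04,0x22,0x1a] = e4 3a 31 fc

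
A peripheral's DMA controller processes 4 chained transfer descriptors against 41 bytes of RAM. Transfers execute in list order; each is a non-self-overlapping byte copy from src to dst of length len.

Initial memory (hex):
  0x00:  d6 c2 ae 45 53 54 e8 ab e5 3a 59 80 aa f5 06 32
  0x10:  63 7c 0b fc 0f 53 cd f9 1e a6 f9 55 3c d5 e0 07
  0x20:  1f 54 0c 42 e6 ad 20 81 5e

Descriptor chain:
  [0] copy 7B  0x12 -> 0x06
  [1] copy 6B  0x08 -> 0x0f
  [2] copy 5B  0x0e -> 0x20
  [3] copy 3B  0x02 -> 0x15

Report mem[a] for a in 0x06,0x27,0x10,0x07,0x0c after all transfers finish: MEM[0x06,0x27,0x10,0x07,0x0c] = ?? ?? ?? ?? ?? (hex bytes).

MEM[0x06,0x27,0x10,0x07,0x0c] = 0b 81 53 fc 1e

#0 dst[0x06+7] := {0x0b,0xfc,0x0f,0x53,0xcd,0xf9,0x1e}
#1 dst[0x0f+6] := {0x0f,0x53,0xcd,0xf9,0x1e,0xf5}
#2 dst[0x20+5] := {0x06,0x0f,0x53,0xcd,0xf9}
#3 dst[0x15+3] := {0xae,0x45,0x53}
query mem[0x06]=0x0b, mem[0x27]=0x81, mem[0x10]=0x53, mem[0x07]=0xfc, mem[0x0c]=0x1e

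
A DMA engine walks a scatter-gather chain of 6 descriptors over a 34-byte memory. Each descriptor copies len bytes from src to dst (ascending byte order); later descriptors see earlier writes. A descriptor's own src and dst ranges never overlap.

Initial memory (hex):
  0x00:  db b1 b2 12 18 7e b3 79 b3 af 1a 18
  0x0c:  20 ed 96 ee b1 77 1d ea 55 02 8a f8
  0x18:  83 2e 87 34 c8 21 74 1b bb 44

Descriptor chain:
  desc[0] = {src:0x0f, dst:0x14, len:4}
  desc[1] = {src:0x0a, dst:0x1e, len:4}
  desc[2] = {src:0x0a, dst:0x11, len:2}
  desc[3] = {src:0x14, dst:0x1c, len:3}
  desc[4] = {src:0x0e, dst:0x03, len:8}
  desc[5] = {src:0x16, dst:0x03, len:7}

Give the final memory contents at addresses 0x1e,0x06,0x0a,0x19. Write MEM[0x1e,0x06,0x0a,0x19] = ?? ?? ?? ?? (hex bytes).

[0] 0x0f->0x14 len=4 : ee b1 77 1d
[1] 0x0a->0x1e len=4 : 1a 18 20 ed
[2] 0x0a->0x11 len=2 : 1a 18
[3] 0x14->0x1c len=3 : ee b1 77
[4] 0x0e->0x03 len=8 : 96 ee b1 1a 18 ea ee b1
[5] 0x16->0x03 len=7 : 77 1d 83 2e 87 34 ee
query mem[0x1e]=0x77, mem[0x06]=0x2e, mem[0x0a]=0xb1, mem[0x19]=0x2e

MEM[0x1e,0x06,0x0a,0x19] = 77 2e b1 2e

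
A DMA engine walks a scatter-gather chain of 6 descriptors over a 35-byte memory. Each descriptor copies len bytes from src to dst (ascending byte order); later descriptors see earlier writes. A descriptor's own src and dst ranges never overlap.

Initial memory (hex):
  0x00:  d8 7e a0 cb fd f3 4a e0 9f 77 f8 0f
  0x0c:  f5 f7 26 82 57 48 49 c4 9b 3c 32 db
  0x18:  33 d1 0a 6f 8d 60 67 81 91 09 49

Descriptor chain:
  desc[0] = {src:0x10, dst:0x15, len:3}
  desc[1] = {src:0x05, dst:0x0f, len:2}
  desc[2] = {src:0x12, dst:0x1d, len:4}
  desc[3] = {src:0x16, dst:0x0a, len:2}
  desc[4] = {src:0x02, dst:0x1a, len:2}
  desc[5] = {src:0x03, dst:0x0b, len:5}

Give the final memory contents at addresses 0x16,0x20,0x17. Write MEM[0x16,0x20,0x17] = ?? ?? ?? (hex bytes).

MEM[0x16,0x20,0x17] = 48 57 49

  after D0: wrote 3B at 0x15 = 574849
  after D1: wrote 2B at 0x0f = f34a
  after D2: wrote 4B at 0x1d = 49c49b57
  after D3: wrote 2B at 0x0a = 4849
  after D4: wrote 2B at 0x1a = a0cb
  after D5: wrote 5B at 0x0b = cbfdf34ae0
query mem[0x16]=0x48, mem[0x20]=0x57, mem[0x17]=0x49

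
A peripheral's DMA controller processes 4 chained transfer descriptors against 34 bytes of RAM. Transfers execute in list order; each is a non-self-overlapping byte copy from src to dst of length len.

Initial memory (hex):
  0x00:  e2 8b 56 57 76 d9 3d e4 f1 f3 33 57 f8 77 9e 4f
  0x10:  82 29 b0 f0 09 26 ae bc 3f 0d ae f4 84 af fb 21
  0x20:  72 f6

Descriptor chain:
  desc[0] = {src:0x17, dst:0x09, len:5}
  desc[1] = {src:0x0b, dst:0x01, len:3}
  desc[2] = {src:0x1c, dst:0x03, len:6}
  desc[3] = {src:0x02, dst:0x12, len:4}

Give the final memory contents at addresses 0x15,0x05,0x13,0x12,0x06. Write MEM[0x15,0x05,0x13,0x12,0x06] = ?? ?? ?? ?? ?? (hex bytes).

[0] 0x17->0x09 len=5 : bc 3f 0d ae f4
[1] 0x0b->0x01 len=3 : 0d ae f4
[2] 0x1c->0x03 len=6 : 84 af fb 21 72 f6
[3] 0x02->0x12 len=4 : ae 84 af fb
query mem[0x15]=0xfb, mem[0x05]=0xfb, mem[0x13]=0x84, mem[0x12]=0xae, mem[0x06]=0x21

MEM[0x15,0x05,0x13,0x12,0x06] = fb fb 84 ae 21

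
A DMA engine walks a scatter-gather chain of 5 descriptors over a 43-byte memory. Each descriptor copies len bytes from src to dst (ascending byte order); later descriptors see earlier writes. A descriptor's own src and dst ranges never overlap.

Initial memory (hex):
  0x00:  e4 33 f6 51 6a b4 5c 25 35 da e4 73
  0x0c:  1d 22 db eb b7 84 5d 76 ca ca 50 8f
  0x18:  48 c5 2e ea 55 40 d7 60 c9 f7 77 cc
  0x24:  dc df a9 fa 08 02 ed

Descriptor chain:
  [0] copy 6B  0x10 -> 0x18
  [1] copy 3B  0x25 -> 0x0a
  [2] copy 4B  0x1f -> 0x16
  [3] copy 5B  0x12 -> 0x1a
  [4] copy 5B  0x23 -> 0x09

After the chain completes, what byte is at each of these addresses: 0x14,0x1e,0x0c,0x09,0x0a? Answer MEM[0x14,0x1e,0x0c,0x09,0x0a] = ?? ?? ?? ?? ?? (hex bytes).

MEM[0x14,0x1e,0x0c,0x09,0x0a] = ca 60 a9 cc dc

  after D0: wrote 6B at 0x18 = b7845d76caca
  after D1: wrote 3B at 0x0a = dfa9fa
  after D2: wrote 4B at 0x16 = 60c9f777
  after D3: wrote 5B at 0x1a = 5d76caca60
  after D4: wrote 5B at 0x09 = ccdcdfa9fa
query mem[0x14]=0xca, mem[0x1e]=0x60, mem[0x0c]=0xa9, mem[0x09]=0xcc, mem[0x0a]=0xdc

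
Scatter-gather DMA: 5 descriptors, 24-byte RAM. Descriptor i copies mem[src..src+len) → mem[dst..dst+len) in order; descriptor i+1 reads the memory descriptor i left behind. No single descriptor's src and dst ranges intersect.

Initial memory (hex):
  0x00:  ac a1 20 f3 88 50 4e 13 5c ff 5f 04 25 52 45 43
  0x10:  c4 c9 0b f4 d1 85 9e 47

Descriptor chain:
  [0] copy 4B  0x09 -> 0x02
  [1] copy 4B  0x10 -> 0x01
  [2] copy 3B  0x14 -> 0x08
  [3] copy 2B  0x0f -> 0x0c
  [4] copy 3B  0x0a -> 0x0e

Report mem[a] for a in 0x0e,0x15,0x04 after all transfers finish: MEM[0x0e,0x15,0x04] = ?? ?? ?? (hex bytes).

[0] 0x09->0x02 len=4 : ff 5f 04 25
[1] 0x10->0x01 len=4 : c4 c9 0b f4
[2] 0x14->0x08 len=3 : d1 85 9e
[3] 0x0f->0x0c len=2 : 43 c4
[4] 0x0a->0x0e len=3 : 9e 04 43
query mem[0x0e]=0x9e, mem[0x15]=0x85, mem[0x04]=0xf4

MEM[0x0e,0x15,0x04] = 9e 85 f4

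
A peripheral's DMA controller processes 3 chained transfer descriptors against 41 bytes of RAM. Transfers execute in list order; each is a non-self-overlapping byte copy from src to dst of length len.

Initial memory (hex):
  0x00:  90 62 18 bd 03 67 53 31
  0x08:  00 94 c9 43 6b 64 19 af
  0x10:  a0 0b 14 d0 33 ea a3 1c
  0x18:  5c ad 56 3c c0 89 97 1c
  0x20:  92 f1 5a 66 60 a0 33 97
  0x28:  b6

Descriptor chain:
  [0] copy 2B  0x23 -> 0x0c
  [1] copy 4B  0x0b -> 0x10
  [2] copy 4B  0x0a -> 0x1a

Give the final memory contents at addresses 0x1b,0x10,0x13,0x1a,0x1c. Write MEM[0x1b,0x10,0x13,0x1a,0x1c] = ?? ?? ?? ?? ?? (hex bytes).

#0 dst[0x0c+2] := {0x66,0x60}
#1 dst[0x10+4] := {0x43,0x66,0x60,0x19}
#2 dst[0x1a+4] := {0xc9,0x43,0x66,0x60}
query mem[0x1b]=0x43, mem[0x10]=0x43, mem[0x13]=0x19, mem[0x1a]=0xc9, mem[0x1c]=0x66

MEM[0x1b,0x10,0x13,0x1a,0x1c] = 43 43 19 c9 66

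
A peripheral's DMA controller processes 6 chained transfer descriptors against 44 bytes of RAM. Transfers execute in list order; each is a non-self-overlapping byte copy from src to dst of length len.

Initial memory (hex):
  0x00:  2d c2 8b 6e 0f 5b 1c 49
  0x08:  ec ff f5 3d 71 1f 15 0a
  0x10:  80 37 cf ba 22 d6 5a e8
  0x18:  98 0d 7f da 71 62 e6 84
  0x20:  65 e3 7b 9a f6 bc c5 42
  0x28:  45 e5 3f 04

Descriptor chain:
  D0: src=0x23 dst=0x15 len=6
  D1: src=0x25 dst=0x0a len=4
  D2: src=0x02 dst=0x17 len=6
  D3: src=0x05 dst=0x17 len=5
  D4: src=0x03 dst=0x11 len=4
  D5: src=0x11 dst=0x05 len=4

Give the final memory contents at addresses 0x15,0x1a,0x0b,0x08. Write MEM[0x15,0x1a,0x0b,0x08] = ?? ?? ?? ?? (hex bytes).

MEM[0x15,0x1a,0x0b,0x08] = 9a ec c5 1c

  after D0: wrote 6B at 0x15 = 9af6bcc54245
  after D1: wrote 4B at 0x0a = bcc54245
  after D2: wrote 6B at 0x17 = 8b6e0f5b1c49
  after D3: wrote 5B at 0x17 = 5b1c49ecff
  after D4: wrote 4B at 0x11 = 6e0f5b1c
  after D5: wrote 4B at 0x05 = 6e0f5b1c
query mem[0x15]=0x9a, mem[0x1a]=0xec, mem[0x0b]=0xc5, mem[0x08]=0x1c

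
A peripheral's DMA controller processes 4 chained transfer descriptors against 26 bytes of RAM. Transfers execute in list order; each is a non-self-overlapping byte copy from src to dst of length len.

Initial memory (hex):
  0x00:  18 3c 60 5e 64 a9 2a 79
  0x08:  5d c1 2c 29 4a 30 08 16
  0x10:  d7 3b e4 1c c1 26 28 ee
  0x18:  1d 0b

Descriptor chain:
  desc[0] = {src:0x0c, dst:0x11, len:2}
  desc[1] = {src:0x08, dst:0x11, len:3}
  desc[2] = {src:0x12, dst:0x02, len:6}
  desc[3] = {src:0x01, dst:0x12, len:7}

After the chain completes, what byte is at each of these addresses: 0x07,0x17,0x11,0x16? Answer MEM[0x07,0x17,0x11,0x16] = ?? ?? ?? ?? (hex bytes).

  after D0: wrote 2B at 0x11 = 4a30
  after D1: wrote 3B at 0x11 = 5dc12c
  after D2: wrote 6B at 0x02 = c12cc12628ee
  after D3: wrote 7B at 0x12 = 3cc12cc12628ee
query mem[0x07]=0xee, mem[0x17]=0x28, mem[0x11]=0x5d, mem[0x16]=0x26

MEM[0x07,0x17,0x11,0x16] = ee 28 5d 26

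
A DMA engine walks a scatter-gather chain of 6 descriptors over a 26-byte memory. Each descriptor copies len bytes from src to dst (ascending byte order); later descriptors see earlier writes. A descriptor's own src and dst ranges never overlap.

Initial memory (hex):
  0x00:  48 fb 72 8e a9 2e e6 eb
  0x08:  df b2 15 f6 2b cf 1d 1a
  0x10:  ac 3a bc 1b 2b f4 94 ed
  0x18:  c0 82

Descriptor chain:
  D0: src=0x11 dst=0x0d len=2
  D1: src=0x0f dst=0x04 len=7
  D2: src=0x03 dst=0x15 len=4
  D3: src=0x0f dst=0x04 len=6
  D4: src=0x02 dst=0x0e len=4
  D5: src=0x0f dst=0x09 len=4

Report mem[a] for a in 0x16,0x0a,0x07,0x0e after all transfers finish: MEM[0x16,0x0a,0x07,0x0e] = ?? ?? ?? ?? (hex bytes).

[0] 0x11->0x0d len=2 : 3a bc
[1] 0x0f->0x04 len=7 : 1a ac 3a bc 1b 2b f4
[2] 0x03->0x15 len=4 : 8e 1a ac 3a
[3] 0x0f->0x04 len=6 : 1a ac 3a bc 1b 2b
[4] 0x02->0x0e len=4 : 72 8e 1a ac
[5] 0x0f->0x09 len=4 : 8e 1a ac bc
query mem[0x16]=0x1a, mem[0x0a]=0x1a, mem[0x07]=0xbc, mem[0x0e]=0x72

MEM[0x16,0x0a,0x07,0x0e] = 1a 1a bc 72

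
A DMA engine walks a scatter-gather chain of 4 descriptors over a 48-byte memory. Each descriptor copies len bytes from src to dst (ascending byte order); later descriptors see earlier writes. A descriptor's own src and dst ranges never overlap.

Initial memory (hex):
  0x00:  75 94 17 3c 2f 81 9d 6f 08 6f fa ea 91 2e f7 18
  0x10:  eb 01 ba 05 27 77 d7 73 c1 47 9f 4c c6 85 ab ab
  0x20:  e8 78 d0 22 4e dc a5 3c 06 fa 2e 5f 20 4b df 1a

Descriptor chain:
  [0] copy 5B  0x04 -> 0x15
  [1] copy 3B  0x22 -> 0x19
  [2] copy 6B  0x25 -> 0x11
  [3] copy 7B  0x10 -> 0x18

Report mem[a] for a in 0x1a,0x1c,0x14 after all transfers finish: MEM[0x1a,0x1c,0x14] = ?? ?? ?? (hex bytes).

MEM[0x1a,0x1c,0x14] = a5 06 06

[0] 0x04->0x15 len=5 : 2f 81 9d 6f 08
[1] 0x22->0x19 len=3 : d0 22 4e
[2] 0x25->0x11 len=6 : dc a5 3c 06 fa 2e
[3] 0x10->0x18 len=7 : eb dc a5 3c 06 fa 2e
query mem[0x1a]=0xa5, mem[0x1c]=0x06, mem[0x14]=0x06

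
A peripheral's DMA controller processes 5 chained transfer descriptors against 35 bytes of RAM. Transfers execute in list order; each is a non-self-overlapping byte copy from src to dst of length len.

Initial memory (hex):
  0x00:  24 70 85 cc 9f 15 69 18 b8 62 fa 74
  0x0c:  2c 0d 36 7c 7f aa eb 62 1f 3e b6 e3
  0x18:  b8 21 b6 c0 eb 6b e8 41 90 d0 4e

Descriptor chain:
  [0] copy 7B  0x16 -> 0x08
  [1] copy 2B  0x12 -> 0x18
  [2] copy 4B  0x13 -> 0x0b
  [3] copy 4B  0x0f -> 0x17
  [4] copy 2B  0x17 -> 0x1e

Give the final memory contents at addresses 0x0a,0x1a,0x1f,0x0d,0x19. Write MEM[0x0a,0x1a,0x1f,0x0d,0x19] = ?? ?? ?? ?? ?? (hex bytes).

  after D0: wrote 7B at 0x08 = b6e3b821b6c0eb
  after D1: wrote 2B at 0x18 = eb62
  after D2: wrote 4B at 0x0b = 621f3eb6
  after D3: wrote 4B at 0x17 = 7c7faaeb
  after D4: wrote 2B at 0x1e = 7c7f
query mem[0x0a]=0xb8, mem[0x1a]=0xeb, mem[0x1f]=0x7f, mem[0x0d]=0x3e, mem[0x19]=0xaa

MEM[0x0a,0x1a,0x1f,0x0d,0x19] = b8 eb 7f 3e aa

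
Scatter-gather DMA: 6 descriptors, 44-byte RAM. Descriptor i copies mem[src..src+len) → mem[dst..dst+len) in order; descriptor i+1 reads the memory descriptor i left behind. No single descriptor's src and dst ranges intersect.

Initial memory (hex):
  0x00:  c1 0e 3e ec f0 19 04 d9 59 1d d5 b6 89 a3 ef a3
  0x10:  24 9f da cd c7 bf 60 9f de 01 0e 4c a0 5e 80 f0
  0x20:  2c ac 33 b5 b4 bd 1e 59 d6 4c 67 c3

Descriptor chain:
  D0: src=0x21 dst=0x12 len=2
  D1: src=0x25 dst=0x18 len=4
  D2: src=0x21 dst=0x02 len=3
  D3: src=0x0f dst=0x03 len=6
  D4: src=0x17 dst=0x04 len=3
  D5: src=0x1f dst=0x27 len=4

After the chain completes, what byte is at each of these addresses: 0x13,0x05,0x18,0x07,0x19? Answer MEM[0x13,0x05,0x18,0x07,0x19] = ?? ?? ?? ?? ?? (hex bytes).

MEM[0x13,0x05,0x18,0x07,0x19] = 33 bd bd 33 1e

D0: mem[0x12..0x13] <- [ac 33]
D1: mem[0x18..0x1b] <- [bd 1e 59 d6]
D2: mem[0x02..0x04] <- [ac 33 b5]
D3: mem[0x03..0x08] <- [a3 24 9f ac 33 c7]
D4: mem[0x04..0x06] <- [9f bd 1e]
D5: mem[0x27..0x2a] <- [f0 2c ac 33]
query mem[0x13]=0x33, mem[0x05]=0xbd, mem[0x18]=0xbd, mem[0x07]=0x33, mem[0x19]=0x1e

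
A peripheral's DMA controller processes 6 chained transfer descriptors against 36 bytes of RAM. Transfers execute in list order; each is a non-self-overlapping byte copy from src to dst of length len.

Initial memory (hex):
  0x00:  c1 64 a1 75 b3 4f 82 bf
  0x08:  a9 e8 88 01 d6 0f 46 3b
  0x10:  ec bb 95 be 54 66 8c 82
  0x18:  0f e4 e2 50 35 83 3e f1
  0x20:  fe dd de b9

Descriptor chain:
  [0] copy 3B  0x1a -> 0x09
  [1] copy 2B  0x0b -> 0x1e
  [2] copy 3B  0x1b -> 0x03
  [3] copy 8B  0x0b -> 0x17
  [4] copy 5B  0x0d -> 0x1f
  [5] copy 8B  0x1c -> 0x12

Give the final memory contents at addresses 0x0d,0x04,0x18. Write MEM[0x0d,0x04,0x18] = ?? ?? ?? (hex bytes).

MEM[0x0d,0x04,0x18] = 0f 35 ec

D0: mem[0x09..0x0b] <- [e2 50 35]
D1: mem[0x1e..0x1f] <- [35 d6]
D2: mem[0x03..0x05] <- [50 35 83]
D3: mem[0x17..0x1e] <- [35 d6 0f 46 3b ec bb 95]
D4: mem[0x1f..0x23] <- [0f 46 3b ec bb]
D5: mem[0x12..0x19] <- [ec bb 95 0f 46 3b ec bb]
query mem[0x0d]=0x0f, mem[0x04]=0x35, mem[0x18]=0xec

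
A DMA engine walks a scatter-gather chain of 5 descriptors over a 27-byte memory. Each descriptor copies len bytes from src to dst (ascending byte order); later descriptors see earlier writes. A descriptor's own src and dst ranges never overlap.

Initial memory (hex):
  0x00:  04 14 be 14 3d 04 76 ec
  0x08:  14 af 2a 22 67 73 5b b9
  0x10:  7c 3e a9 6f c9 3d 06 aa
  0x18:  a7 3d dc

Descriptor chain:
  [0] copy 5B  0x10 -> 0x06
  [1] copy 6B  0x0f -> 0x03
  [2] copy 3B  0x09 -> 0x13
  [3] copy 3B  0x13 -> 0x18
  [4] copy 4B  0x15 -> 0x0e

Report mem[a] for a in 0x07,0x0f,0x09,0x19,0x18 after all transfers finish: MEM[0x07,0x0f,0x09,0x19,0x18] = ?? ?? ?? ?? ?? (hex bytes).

D0: mem[0x06..0x0a] <- [7c 3e a9 6f c9]
D1: mem[0x03..0x08] <- [b9 7c 3e a9 6f c9]
D2: mem[0x13..0x15] <- [6f c9 22]
D3: mem[0x18..0x1a] <- [6f c9 22]
D4: mem[0x0e..0x11] <- [22 06 aa 6f]
query mem[0x07]=0x6f, mem[0x0f]=0x06, mem[0x09]=0x6f, mem[0x19]=0xc9, mem[0x18]=0x6f

MEM[0x07,0x0f,0x09,0x19,0x18] = 6f 06 6f c9 6f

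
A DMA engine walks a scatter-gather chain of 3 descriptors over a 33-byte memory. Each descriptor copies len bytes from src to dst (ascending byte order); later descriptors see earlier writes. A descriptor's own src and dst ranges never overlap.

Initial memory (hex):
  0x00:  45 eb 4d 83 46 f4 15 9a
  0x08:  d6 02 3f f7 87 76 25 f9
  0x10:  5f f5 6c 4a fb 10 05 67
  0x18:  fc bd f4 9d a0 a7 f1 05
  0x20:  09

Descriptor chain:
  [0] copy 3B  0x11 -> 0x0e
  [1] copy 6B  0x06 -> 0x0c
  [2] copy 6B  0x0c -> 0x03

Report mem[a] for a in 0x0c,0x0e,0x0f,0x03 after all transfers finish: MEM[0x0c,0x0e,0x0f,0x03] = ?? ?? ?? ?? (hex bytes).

MEM[0x0c,0x0e,0x0f,0x03] = 15 d6 02 15

#0 dst[0x0e+3] := {0xf5,0x6c,0x4a}
#1 dst[0x0c+6] := {0x15,0x9a,0xd6,0x02,0x3f,0xf7}
#2 dst[0x03+6] := {0x15,0x9a,0xd6,0x02,0x3f,0xf7}
query mem[0x0c]=0x15, mem[0x0e]=0xd6, mem[0x0f]=0x02, mem[0x03]=0x15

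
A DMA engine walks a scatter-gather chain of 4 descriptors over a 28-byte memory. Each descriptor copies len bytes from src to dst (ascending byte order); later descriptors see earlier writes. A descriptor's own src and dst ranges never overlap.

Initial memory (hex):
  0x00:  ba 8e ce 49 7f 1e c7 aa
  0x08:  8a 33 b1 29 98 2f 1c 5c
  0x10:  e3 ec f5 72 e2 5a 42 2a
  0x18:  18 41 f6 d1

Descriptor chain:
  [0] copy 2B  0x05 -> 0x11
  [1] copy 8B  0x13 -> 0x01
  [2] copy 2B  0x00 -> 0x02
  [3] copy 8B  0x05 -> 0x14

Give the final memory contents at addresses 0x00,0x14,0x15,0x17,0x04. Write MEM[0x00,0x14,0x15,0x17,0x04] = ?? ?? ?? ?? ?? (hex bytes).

[0] 0x05->0x11 len=2 : 1e c7
[1] 0x13->0x01 len=8 : 72 e2 5a 42 2a 18 41 f6
[2] 0x00->0x02 len=2 : ba 72
[3] 0x05->0x14 len=8 : 2a 18 41 f6 33 b1 29 98
query mem[0x00]=0xba, mem[0x14]=0x2a, mem[0x15]=0x18, mem[0x17]=0xf6, mem[0x04]=0x42

MEM[0x00,0x14,0x15,0x17,0x04] = ba 2a 18 f6 42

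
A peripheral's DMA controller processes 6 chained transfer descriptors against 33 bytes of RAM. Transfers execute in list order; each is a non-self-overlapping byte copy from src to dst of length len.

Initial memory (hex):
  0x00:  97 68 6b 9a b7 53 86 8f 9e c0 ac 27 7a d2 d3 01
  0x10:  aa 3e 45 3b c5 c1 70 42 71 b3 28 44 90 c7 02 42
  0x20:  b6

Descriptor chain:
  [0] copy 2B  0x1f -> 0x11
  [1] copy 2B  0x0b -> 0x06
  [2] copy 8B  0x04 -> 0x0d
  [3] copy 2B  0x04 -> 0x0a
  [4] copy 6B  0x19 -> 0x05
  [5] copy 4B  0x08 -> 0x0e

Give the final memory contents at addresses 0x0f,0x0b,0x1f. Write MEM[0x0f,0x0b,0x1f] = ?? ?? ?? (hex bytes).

  after D0: wrote 2B at 0x11 = 42b6
  after D1: wrote 2B at 0x06 = 277a
  after D2: wrote 8B at 0x0d = b753277a9ec0ac27
  after D3: wrote 2B at 0x0a = b753
  after D4: wrote 6B at 0x05 = b3284490c702
  after D5: wrote 4B at 0x0e = 90c70253
query mem[0x0f]=0xc7, mem[0x0b]=0x53, mem[0x1f]=0x42

MEM[0x0f,0x0b,0x1f] = c7 53 42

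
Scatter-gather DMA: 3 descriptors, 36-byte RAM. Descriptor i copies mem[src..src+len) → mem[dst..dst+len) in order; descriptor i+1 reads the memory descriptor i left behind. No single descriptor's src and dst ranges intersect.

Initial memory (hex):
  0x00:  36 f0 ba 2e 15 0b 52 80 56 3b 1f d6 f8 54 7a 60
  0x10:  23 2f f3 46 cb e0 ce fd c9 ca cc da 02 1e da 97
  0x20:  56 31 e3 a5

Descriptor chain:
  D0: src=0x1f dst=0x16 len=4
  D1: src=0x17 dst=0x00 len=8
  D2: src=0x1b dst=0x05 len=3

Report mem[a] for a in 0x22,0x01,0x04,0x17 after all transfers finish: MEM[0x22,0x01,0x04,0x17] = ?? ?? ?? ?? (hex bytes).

MEM[0x22,0x01,0x04,0x17] = e3 31 da 56

#0 dst[0x16+4] := {0x97,0x56,0x31,0xe3}
#1 dst[0x00+8] := {0x56,0x31,0xe3,0xcc,0xda,0x02,0x1e,0xda}
#2 dst[0x05+3] := {0xda,0x02,0x1e}
query mem[0x22]=0xe3, mem[0x01]=0x31, mem[0x04]=0xda, mem[0x17]=0x56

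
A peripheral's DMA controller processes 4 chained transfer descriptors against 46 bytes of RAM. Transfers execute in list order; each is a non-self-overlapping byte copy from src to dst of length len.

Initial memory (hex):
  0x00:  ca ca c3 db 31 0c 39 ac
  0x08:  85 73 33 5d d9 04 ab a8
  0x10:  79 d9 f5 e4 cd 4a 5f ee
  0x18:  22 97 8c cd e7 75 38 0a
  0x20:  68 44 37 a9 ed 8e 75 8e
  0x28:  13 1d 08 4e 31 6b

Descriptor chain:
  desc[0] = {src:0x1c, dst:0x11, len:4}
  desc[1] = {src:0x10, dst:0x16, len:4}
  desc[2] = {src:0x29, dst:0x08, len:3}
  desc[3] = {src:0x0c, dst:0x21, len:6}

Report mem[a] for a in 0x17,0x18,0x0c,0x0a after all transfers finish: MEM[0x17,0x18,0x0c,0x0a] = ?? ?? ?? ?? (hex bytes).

MEM[0x17,0x18,0x0c,0x0a] = e7 75 d9 4e

[0] 0x1c->0x11 len=4 : e7 75 38 0a
[1] 0x10->0x16 len=4 : 79 e7 75 38
[2] 0x29->0x08 len=3 : 1d 08 4e
[3] 0x0c->0x21 len=6 : d9 04 ab a8 79 e7
query mem[0x17]=0xe7, mem[0x18]=0x75, mem[0x0c]=0xd9, mem[0x0a]=0x4e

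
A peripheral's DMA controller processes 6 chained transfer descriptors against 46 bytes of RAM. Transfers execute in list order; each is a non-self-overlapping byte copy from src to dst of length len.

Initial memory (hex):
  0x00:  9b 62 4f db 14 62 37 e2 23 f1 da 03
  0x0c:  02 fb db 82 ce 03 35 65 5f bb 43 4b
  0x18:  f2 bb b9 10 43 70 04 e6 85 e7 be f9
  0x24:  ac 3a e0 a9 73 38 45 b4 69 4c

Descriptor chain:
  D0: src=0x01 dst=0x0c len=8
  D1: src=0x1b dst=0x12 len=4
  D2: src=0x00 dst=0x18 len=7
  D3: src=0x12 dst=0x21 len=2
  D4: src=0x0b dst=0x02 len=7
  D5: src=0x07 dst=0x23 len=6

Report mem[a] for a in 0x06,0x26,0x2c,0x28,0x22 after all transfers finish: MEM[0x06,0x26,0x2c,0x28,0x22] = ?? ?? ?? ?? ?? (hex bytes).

[0] 0x01->0x0c len=8 : 62 4f db 14 62 37 e2 23
[1] 0x1b->0x12 len=4 : 10 43 70 04
[2] 0x00->0x18 len=7 : 9b 62 4f db 14 62 37
[3] 0x12->0x21 len=2 : 10 43
[4] 0x0b->0x02 len=7 : 03 62 4f db 14 62 37
[5] 0x07->0x23 len=6 : 62 37 f1 da 03 62
query mem[0x06]=0x14, mem[0x26]=0xda, mem[0x2c]=0x69, mem[0x28]=0x62, mem[0x22]=0x43

MEM[0x06,0x26,0x2c,0x28,0x22] = 14 da 69 62 43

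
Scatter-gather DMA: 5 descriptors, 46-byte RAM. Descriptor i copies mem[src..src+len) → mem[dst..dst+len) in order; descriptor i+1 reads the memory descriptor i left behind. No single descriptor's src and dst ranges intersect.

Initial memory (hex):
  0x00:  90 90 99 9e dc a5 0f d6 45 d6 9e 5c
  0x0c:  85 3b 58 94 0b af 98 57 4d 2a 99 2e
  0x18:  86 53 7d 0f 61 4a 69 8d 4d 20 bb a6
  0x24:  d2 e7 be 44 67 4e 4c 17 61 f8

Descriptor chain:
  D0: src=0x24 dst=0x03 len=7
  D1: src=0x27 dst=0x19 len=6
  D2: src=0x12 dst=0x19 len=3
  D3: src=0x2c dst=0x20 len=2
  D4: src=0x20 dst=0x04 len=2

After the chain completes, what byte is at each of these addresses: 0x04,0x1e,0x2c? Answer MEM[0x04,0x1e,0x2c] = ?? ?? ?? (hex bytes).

MEM[0x04,0x1e,0x2c] = 61 61 61

  after D0: wrote 7B at 0x03 = d2e7be44674e4c
  after D1: wrote 6B at 0x19 = 44674e4c1761
  after D2: wrote 3B at 0x19 = 98574d
  after D3: wrote 2B at 0x20 = 61f8
  after D4: wrote 2B at 0x04 = 61f8
query mem[0x04]=0x61, mem[0x1e]=0x61, mem[0x2c]=0x61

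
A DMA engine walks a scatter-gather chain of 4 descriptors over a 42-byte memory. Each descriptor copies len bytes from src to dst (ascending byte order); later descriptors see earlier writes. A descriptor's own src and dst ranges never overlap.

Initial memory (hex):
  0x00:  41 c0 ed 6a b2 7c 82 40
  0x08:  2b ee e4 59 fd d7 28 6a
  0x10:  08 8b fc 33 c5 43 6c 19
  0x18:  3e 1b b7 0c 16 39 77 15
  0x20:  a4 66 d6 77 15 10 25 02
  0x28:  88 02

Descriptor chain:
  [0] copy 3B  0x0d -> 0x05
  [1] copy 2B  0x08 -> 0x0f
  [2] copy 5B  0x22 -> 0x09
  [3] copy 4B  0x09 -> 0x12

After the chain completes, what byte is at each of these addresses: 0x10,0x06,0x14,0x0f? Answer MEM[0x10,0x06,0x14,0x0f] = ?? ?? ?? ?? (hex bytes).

MEM[0x10,0x06,0x14,0x0f] = ee 28 15 2b

D0: mem[0x05..0x07] <- [d7 28 6a]
D1: mem[0x0f..0x10] <- [2b ee]
D2: mem[0x09..0x0d] <- [d6 77 15 10 25]
D3: mem[0x12..0x15] <- [d6 77 15 10]
query mem[0x10]=0xee, mem[0x06]=0x28, mem[0x14]=0x15, mem[0x0f]=0x2b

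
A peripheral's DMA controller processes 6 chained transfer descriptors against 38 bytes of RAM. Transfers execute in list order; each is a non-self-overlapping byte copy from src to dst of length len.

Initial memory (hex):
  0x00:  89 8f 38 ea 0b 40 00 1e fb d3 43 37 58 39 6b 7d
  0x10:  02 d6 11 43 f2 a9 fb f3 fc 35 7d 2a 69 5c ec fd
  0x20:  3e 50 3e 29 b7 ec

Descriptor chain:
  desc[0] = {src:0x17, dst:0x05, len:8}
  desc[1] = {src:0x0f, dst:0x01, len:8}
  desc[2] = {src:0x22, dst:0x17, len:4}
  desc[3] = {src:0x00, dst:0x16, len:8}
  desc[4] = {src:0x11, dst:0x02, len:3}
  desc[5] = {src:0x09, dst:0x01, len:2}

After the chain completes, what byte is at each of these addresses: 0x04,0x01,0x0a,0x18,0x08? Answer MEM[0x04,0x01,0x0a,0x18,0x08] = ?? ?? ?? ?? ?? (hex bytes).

D0: mem[0x05..0x0c] <- [f3 fc 35 7d 2a 69 5c ec]
D1: mem[0x01..0x08] <- [7d 02 d6 11 43 f2 a9 fb]
D2: mem[0x17..0x1a] <- [3e 29 b7 ec]
D3: mem[0x16..0x1d] <- [89 7d 02 d6 11 43 f2 a9]
D4: mem[0x02..0x04] <- [d6 11 43]
D5: mem[0x01..0x02] <- [2a 69]
query mem[0x04]=0x43, mem[0x01]=0x2a, mem[0x0a]=0x69, mem[0x18]=0x02, mem[0x08]=0xfb

MEM[0x04,0x01,0x0a,0x18,0x08] = 43 2a 69 02 fb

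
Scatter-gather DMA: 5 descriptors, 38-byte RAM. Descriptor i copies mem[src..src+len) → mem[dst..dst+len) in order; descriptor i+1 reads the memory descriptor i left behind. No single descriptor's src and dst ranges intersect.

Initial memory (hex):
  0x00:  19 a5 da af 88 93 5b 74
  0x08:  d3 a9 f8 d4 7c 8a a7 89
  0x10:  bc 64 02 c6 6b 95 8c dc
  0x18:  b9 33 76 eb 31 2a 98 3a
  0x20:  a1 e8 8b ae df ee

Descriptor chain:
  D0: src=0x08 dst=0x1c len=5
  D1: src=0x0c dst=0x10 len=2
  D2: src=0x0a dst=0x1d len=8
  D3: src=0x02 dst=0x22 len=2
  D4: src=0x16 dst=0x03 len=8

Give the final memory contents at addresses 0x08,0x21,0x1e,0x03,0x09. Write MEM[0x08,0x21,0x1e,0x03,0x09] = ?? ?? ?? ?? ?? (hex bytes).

MEM[0x08,0x21,0x1e,0x03,0x09] = eb a7 d4 8c d3

[0] 0x08->0x1c len=5 : d3 a9 f8 d4 7c
[1] 0x0c->0x10 len=2 : 7c 8a
[2] 0x0a->0x1d len=8 : f8 d4 7c 8a a7 89 7c 8a
[3] 0x02->0x22 len=2 : da af
[4] 0x16->0x03 len=8 : 8c dc b9 33 76 eb d3 f8
query mem[0x08]=0xeb, mem[0x21]=0xa7, mem[0x1e]=0xd4, mem[0x03]=0x8c, mem[0x09]=0xd3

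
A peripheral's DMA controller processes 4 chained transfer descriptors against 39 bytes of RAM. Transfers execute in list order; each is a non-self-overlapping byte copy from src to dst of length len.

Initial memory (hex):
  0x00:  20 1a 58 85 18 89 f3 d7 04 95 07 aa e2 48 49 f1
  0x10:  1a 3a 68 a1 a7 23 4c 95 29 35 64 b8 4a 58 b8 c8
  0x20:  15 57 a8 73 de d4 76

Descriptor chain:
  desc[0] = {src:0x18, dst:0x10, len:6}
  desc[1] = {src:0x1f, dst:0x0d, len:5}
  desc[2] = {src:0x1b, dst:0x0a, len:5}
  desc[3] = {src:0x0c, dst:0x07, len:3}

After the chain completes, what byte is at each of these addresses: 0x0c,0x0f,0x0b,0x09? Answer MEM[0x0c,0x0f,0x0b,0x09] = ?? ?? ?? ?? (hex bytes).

  after D0: wrote 6B at 0x10 = 293564b84a58
  after D1: wrote 5B at 0x0d = c81557a873
  after D2: wrote 5B at 0x0a = b84a58b8c8
  after D3: wrote 3B at 0x07 = 58b8c8
query mem[0x0c]=0x58, mem[0x0f]=0x57, mem[0x0b]=0x4a, mem[0x09]=0xc8

MEM[0x0c,0x0f,0x0b,0x09] = 58 57 4a c8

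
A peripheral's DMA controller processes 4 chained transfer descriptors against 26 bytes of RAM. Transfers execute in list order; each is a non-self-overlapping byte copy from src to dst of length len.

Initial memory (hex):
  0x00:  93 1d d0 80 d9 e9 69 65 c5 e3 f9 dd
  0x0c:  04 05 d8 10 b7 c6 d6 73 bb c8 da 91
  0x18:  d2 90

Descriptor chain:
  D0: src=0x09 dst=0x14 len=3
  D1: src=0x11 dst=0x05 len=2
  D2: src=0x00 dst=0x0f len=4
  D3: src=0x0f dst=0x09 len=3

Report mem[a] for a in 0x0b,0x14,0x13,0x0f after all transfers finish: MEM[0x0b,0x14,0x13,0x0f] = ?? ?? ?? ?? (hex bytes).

MEM[0x0b,0x14,0x13,0x0f] = d0 e3 73 93

D0: mem[0x14..0x16] <- [e3 f9 dd]
D1: mem[0x05..0x06] <- [c6 d6]
D2: mem[0x0f..0x12] <- [93 1d d0 80]
D3: mem[0x09..0x0b] <- [93 1d d0]
query mem[0x0b]=0xd0, mem[0x14]=0xe3, mem[0x13]=0x73, mem[0x0f]=0x93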